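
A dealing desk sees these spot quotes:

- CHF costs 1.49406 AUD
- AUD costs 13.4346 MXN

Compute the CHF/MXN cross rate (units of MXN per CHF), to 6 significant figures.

1 CHF × 1.49406 = 1.49406 AUD
1.49406 AUD × 13.4346 = 20.0721 MXN

CHF/MXN = 20.0721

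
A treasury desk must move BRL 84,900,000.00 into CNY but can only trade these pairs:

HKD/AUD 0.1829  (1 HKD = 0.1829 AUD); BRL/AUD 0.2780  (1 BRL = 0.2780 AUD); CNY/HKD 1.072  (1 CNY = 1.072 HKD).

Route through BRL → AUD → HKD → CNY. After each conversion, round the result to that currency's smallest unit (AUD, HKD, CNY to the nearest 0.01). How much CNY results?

BRL 84,900,000.00 × 0.2780 = AUD 23,602,200.00
AUD 23,602,200.00 ÷ 0.1829 = HKD 129,044,286.50
HKD 129,044,286.50 ÷ 1.072 = CNY 120,377,132.93

CNY 120,377,132.93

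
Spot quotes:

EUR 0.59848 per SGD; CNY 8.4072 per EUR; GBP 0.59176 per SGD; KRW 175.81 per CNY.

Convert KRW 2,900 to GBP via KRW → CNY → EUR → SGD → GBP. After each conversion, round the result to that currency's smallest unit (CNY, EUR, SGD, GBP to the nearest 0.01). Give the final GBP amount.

GBP 1.94

KRW 2,900 ÷ 175.81 = CNY 16.50
CNY 16.50 ÷ 8.4072 = EUR 1.96
EUR 1.96 ÷ 0.59848 = SGD 3.27
SGD 3.27 × 0.59176 = GBP 1.94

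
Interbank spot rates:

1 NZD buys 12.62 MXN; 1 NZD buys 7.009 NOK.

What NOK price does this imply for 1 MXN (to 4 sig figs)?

MXN/NOK = 0.5554

1 MXN ÷ 12.62 = 0.0792393 NZD
0.0792393 NZD × 7.009 = 0.555388 NOK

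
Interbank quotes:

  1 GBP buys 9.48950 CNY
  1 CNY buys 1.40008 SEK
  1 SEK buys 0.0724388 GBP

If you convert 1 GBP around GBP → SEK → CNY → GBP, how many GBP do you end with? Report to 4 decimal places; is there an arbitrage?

1.0390 (arbitrage exists)

Around GBP → SEK → CNY → GBP: 1 ÷ 0.0724388 ÷ 1.40008 ÷ 9.48950 = 1.039041
Product > 1; profitable direction is GBP → SEK → CNY → GBP.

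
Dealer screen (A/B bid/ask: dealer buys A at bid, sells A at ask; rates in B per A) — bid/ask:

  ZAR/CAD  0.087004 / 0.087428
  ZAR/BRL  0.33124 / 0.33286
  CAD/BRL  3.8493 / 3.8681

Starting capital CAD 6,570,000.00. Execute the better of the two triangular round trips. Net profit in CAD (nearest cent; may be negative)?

Best loop CAD → BRL → ZAR → CAD:
CAD 6,570,000.00 × 3.8493 (sell CAD at bid) = BRL 25,289,901.00
BRL 25,289,901.00 ÷ 0.33286 (buy ZAR at ask) = ZAR 75,977,591.18
ZAR 75,977,591.18 × 0.087004 (sell ZAR at bid) = CAD 6,610,354.34

Net profit: CAD 40,354.34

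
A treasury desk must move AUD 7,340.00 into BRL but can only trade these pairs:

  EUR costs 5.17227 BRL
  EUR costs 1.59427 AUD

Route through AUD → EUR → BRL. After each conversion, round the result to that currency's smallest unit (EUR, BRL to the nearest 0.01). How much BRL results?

BRL 23,813.08

AUD 7,340.00 ÷ 1.59427 = EUR 4,603.99
EUR 4,603.99 × 5.17227 = BRL 23,813.08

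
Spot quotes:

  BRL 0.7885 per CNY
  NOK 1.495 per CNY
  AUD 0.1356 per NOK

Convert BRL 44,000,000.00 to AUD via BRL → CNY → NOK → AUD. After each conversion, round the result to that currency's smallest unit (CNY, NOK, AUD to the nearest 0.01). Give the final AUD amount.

AUD 11,312,324.67

BRL 44,000,000.00 ÷ 0.7885 = CNY 55,802,155.99
CNY 55,802,155.99 × 1.495 = NOK 83,424,223.21
NOK 83,424,223.21 × 0.1356 = AUD 11,312,324.67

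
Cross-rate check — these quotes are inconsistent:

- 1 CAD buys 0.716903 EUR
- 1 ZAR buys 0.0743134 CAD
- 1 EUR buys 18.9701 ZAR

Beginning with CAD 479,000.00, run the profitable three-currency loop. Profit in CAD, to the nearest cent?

Profitable loop is CAD → EUR → ZAR → CAD:
CAD 479,000.00 × 0.716903 = EUR 343,396.54
EUR 343,396.54 × 18.9701 = ZAR 6,514,266.65
ZAR 6,514,266.65 × 0.0743134 = CAD 484,097.30
Profit = CAD 484,097.30 − CAD 479,000.00

Profit: CAD 5,097.30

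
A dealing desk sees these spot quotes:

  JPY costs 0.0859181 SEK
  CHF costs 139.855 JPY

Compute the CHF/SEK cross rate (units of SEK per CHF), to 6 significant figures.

CHF/SEK = 12.0161

1 CHF × 139.855 = 139.855 JPY
139.855 JPY × 0.0859181 = 12.0161 SEK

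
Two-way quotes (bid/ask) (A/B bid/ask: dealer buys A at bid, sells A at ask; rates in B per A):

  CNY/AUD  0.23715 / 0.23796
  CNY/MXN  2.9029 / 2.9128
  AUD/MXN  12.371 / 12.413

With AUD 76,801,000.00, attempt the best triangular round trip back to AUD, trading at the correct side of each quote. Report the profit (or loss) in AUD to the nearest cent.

Net profit: AUD 553,243.79

Best loop AUD → MXN → CNY → AUD:
AUD 76,801,000.00 × 12.371 (sell AUD at bid) = MXN 950,105,171.00
MXN 950,105,171.00 ÷ 2.9128 (buy CNY at ask) = CNY 326,182,769.50
CNY 326,182,769.50 × 0.23715 (sell CNY at bid) = AUD 77,354,243.79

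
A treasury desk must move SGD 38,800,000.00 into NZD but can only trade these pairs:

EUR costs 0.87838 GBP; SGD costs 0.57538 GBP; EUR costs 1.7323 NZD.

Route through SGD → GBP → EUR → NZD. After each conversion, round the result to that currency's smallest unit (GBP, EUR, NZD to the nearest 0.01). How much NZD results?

NZD 44,027,817.16

SGD 38,800,000.00 × 0.57538 = GBP 22,324,744.00
GBP 22,324,744.00 ÷ 0.87838 = EUR 25,415,815.48
EUR 25,415,815.48 × 1.7323 = NZD 44,027,817.16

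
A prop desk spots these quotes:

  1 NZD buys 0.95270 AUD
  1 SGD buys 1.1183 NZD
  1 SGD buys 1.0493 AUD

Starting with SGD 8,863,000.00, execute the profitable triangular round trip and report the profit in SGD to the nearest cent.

Profitable loop is SGD → NZD → AUD → SGD:
SGD 8,863,000.00 × 1.1183 = NZD 9,911,492.90
NZD 9,911,492.90 × 0.95270 = AUD 9,442,679.29
AUD 9,442,679.29 ÷ 1.0493 = SGD 8,999,027.24
Profit = SGD 8,999,027.24 − SGD 8,863,000.00

Profit: SGD 136,027.24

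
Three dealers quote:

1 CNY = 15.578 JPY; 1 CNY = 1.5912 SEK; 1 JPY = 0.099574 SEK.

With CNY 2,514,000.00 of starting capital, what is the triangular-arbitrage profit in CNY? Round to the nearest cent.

Profit: CNY 64,887.46

Profitable loop is CNY → SEK → JPY → CNY:
CNY 2,514,000.00 × 1.5912 = SEK 4,000,276.80
SEK 4,000,276.80 ÷ 0.099574 = JPY 40,173,909
JPY 40,173,909 ÷ 15.578 = CNY 2,578,887.46
Profit = CNY 2,578,887.46 − CNY 2,514,000.00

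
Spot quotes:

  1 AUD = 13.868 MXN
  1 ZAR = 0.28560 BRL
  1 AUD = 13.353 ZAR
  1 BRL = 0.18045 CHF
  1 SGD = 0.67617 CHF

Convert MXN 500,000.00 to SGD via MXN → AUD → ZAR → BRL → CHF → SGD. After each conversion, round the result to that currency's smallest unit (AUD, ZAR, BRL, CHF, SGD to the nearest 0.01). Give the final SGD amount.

SGD 36,693.94

MXN 500,000.00 ÷ 13.868 = AUD 36,054.23
AUD 36,054.23 × 13.353 = ZAR 481,432.13
ZAR 481,432.13 × 0.28560 = BRL 137,497.02
BRL 137,497.02 × 0.18045 = CHF 24,811.34
CHF 24,811.34 ÷ 0.67617 = SGD 36,693.94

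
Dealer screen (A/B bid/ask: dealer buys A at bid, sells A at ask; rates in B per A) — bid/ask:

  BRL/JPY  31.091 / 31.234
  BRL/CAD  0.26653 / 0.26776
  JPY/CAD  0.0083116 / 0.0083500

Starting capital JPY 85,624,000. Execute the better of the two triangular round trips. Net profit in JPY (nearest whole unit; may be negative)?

Net profit: JPY 1,879,924

Best loop JPY → BRL → CAD → JPY:
JPY 85,624,000 ÷ 31.234 (buy BRL at ask) = BRL 2,741,371.58
BRL 2,741,371.58 × 0.26653 (sell BRL at bid) = CAD 730,657.77
CAD 730,657.77 ÷ 0.0083500 (buy JPY at ask) = JPY 87,503,924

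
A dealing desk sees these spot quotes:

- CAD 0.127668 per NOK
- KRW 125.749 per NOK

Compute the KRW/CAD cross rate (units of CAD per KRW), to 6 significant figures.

KRW/CAD = 0.00101526

1 KRW ÷ 125.749 = 0.00795235 NOK
0.00795235 NOK × 0.127668 = 0.00101526 CAD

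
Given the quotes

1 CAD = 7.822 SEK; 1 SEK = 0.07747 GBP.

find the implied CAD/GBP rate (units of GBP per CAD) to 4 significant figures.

CAD/GBP = 0.6060

1 CAD × 7.822 = 7.822 SEK
7.822 SEK × 0.07747 = 0.60597 GBP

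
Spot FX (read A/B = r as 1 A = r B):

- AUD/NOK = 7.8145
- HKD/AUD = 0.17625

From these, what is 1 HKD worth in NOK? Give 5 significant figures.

HKD/NOK = 1.3773

1 HKD × 0.17625 = 0.17625 AUD
0.17625 AUD × 7.8145 = 1.37731 NOK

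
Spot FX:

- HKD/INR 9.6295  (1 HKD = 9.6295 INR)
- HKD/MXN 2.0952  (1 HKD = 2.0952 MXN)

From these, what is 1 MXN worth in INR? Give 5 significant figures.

MXN/INR = 4.5960

1 MXN ÷ 2.0952 = 0.477281 HKD
0.477281 HKD × 9.6295 = 4.59598 INR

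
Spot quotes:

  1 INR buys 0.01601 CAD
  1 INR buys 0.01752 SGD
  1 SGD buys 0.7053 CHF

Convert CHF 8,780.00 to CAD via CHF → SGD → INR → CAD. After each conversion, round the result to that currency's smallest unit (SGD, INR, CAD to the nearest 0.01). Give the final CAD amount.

CHF 8,780.00 ÷ 0.7053 = SGD 12,448.60
SGD 12,448.60 ÷ 0.01752 = INR 710,536.53
INR 710,536.53 × 0.01601 = CAD 11,375.69

CAD 11,375.69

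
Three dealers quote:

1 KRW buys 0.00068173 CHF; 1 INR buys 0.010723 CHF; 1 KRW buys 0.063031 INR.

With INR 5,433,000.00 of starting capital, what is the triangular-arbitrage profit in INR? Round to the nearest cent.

Profit: INR 47,013.24

Profitable loop is INR → KRW → CHF → INR:
INR 5,433,000.00 ÷ 0.063031 = KRW 86,195,681
KRW 86,195,681 × 0.00068173 = CHF 58,762.18
CHF 58,762.18 ÷ 0.010723 = INR 5,480,013.24
Profit = INR 5,480,013.24 − INR 5,433,000.00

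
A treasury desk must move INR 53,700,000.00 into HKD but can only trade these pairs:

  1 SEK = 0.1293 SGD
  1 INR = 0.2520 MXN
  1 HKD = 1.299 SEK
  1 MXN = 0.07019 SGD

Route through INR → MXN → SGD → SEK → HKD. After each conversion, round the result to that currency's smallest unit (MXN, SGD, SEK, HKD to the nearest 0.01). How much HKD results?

INR 53,700,000.00 × 0.2520 = MXN 13,532,400.00
MXN 13,532,400.00 × 0.07019 = SGD 949,839.16
SGD 949,839.16 ÷ 0.1293 = SEK 7,346,010.52
SEK 7,346,010.52 ÷ 1.299 = HKD 5,655,127.42

HKD 5,655,127.42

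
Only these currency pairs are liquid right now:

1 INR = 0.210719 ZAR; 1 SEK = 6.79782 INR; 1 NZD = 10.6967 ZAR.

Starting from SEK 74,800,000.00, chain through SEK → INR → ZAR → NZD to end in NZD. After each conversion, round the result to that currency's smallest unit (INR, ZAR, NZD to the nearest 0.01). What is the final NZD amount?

NZD 10,016,710.90

SEK 74,800,000.00 × 6.79782 = INR 508,476,936.00
INR 508,476,936.00 × 0.210719 = ZAR 107,145,751.48
ZAR 107,145,751.48 ÷ 10.6967 = NZD 10,016,710.90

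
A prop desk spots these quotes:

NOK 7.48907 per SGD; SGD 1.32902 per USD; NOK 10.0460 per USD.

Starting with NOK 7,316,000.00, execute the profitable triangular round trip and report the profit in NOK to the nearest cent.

Profitable loop is NOK → SGD → USD → NOK:
NOK 7,316,000.00 ÷ 7.48907 = SGD 976,890.32
SGD 976,890.32 ÷ 1.32902 = USD 735,045.61
USD 735,045.61 × 10.0460 = NOK 7,384,268.24
Profit = NOK 7,384,268.24 − NOK 7,316,000.00

Profit: NOK 68,268.24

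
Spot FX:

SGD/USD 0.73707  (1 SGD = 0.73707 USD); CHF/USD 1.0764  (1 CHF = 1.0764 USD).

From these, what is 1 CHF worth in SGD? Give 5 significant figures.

CHF/SGD = 1.4604

1 CHF × 1.0764 = 1.0764 USD
1.0764 USD ÷ 0.73707 = 1.46038 SGD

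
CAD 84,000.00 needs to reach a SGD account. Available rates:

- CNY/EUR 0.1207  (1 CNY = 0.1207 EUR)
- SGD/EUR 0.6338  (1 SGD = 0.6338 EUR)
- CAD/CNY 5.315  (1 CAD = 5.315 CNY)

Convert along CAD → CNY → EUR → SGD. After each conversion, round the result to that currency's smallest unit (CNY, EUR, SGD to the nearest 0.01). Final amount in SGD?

SGD 85,023.22

CAD 84,000.00 × 5.315 = CNY 446,460.00
CNY 446,460.00 × 0.1207 = EUR 53,887.72
EUR 53,887.72 ÷ 0.6338 = SGD 85,023.22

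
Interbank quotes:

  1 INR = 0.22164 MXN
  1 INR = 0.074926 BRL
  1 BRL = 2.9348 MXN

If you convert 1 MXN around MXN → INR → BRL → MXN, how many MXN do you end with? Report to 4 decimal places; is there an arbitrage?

0.9921 (arbitrage exists)

Around MXN → INR → BRL → MXN: 1 ÷ 0.22164 × 0.074926 × 2.9348 = 0.992117
Product < 1; profitable direction is MXN → BRL → INR → MXN.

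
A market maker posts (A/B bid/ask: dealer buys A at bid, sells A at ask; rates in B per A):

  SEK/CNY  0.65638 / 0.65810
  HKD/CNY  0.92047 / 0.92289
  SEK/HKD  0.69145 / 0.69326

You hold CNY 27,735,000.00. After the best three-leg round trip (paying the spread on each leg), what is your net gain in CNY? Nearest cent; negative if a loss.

Best loop CNY → HKD → SEK → CNY:
CNY 27,735,000.00 ÷ 0.92289 (buy HKD at ask) = HKD 30,052,335.60
HKD 30,052,335.60 ÷ 0.69326 (buy SEK at ask) = SEK 43,349,299.83
SEK 43,349,299.83 × 0.65638 (sell SEK at bid) = CNY 28,453,613.42

Net profit: CNY 718,613.42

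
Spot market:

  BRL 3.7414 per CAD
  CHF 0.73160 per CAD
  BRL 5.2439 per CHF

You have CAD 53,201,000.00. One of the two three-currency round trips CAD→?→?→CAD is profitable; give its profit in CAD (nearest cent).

Profitable loop is CAD → CHF → BRL → CAD:
CAD 53,201,000.00 × 0.73160 = CHF 38,921,851.60
CHF 38,921,851.60 × 5.2439 = BRL 204,102,297.61
BRL 204,102,297.61 ÷ 3.7414 = CAD 54,552,386.17
Profit = CAD 54,552,386.17 − CAD 53,201,000.00

Profit: CAD 1,351,386.17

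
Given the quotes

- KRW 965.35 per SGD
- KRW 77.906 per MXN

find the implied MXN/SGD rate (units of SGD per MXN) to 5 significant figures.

MXN/SGD = 0.080702

1 MXN × 77.906 = 77.906 KRW
77.906 KRW ÷ 965.35 = 0.0807023 SGD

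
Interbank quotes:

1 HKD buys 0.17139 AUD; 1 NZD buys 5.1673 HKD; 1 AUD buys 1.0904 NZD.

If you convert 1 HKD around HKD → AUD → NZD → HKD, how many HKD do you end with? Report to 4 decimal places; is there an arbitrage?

Around HKD → AUD → NZD → HKD: 1 × 0.17139 × 1.0904 × 5.1673 = 0.965684
Product < 1; profitable direction is HKD → NZD → AUD → HKD.

0.9657 (arbitrage exists)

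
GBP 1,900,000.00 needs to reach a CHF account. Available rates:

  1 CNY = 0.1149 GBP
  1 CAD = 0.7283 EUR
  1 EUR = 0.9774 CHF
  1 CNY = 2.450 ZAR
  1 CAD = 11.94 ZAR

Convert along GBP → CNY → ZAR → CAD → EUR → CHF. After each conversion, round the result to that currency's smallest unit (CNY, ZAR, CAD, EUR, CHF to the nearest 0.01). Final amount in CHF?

GBP 1,900,000.00 ÷ 0.1149 = CNY 16,536,118.36
CNY 16,536,118.36 × 2.450 = ZAR 40,513,489.98
ZAR 40,513,489.98 ÷ 11.94 = CAD 3,393,089.61
CAD 3,393,089.61 × 0.7283 = EUR 2,471,187.16
EUR 2,471,187.16 × 0.9774 = CHF 2,415,338.33

CHF 2,415,338.33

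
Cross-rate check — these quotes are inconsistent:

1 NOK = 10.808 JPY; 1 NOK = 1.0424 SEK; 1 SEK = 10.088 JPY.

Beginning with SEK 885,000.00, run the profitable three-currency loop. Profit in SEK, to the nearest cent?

Profit: SEK 24,597.23

Profitable loop is SEK → NOK → JPY → SEK:
SEK 885,000.00 ÷ 1.0424 = NOK 849,002.30
NOK 849,002.30 × 10.808 = JPY 9,176,017
JPY 9,176,017 ÷ 10.088 = SEK 909,597.23
Profit = SEK 909,597.23 − SEK 885,000.00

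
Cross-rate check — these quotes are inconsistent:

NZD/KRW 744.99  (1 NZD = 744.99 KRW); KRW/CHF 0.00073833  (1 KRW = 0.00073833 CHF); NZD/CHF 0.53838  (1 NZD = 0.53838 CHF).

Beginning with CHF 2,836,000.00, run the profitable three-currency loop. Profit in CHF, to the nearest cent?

Profit: CHF 61,465.45

Profitable loop is CHF → NZD → KRW → CHF:
CHF 2,836,000.00 ÷ 0.53838 = NZD 5,267,654.82
NZD 5,267,654.82 × 744.99 = KRW 3,924,350,162
KRW 3,924,350,162 × 0.00073833 = CHF 2,897,465.45
Profit = CHF 2,897,465.45 − CHF 2,836,000.00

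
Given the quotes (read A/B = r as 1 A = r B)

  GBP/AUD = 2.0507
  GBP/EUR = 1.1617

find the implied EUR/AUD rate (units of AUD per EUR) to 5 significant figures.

EUR/AUD = 1.7653

1 EUR ÷ 1.1617 = 0.860807 GBP
0.860807 GBP × 2.0507 = 1.76526 AUD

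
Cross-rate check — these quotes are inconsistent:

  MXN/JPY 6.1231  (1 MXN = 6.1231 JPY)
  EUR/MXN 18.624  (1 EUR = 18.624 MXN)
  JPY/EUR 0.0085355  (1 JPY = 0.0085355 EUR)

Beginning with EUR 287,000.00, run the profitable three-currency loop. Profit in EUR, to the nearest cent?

Profit: EUR 7,855.08

Profitable loop is EUR → JPY → MXN → EUR:
EUR 287,000.00 ÷ 0.0085355 = JPY 33,624,275
JPY 33,624,275 ÷ 6.1231 = MXN 5,491,381.01
MXN 5,491,381.01 ÷ 18.624 = EUR 294,855.08
Profit = EUR 294,855.08 − EUR 287,000.00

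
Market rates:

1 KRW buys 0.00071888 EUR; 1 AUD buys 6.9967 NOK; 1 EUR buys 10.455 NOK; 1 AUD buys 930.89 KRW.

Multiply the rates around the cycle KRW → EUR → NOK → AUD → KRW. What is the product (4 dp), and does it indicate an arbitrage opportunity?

Around KRW → EUR → NOK → AUD → KRW: 1 × 0.00071888 × 10.455 ÷ 6.9967 × 930.89 = 0.999967
Product ≈ 1 (deviation 0.003%, within rounding noise).

1.0000 (no arbitrage)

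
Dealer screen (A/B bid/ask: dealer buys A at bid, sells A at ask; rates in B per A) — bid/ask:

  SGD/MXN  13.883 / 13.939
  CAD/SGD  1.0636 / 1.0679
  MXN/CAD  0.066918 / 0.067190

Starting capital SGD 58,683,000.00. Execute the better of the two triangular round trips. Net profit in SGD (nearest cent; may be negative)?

Net result: SGD -9,031.67 (no profitable arbitrage after spreads)

Best loop SGD → CAD → MXN → SGD:
SGD 58,683,000.00 ÷ 1.0679 (buy CAD at ask) = CAD 54,951,774.51
CAD 54,951,774.51 ÷ 0.067190 (buy MXN at ask) = MXN 817,856,444.57
MXN 817,856,444.57 ÷ 13.939 (buy SGD at ask) = SGD 58,673,968.33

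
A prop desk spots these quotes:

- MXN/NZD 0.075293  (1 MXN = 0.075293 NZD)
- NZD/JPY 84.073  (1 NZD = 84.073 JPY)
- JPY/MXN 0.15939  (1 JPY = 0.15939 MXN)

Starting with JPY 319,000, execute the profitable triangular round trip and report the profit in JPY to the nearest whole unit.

Profit: JPY 2,857

Profitable loop is JPY → MXN → NZD → JPY:
JPY 319,000 × 0.15939 = MXN 50,845.41
MXN 50,845.41 × 0.075293 = NZD 3,828.30
NZD 3,828.30 × 84.073 = JPY 321,857
Profit = JPY 321,857 − JPY 319,000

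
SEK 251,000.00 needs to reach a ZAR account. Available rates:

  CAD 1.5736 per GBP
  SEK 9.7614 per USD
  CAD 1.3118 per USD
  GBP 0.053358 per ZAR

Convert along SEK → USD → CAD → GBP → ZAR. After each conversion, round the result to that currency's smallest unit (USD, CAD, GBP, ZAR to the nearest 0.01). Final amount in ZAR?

SEK 251,000.00 ÷ 9.7614 = USD 25,713.52
USD 25,713.52 × 1.3118 = CAD 33,731.00
CAD 33,731.00 ÷ 1.5736 = GBP 21,435.56
GBP 21,435.56 ÷ 0.053358 = ZAR 401,730.95

ZAR 401,730.95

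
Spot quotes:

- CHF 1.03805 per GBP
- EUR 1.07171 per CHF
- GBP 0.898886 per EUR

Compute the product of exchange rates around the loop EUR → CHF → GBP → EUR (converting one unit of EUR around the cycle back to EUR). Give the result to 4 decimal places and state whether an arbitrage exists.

1.0000 (no arbitrage)

Around EUR → CHF → GBP → EUR: 1 ÷ 1.07171 ÷ 1.03805 ÷ 0.898886 = 1.000000
Product ≈ 1 (deviation 0.000%, within rounding noise).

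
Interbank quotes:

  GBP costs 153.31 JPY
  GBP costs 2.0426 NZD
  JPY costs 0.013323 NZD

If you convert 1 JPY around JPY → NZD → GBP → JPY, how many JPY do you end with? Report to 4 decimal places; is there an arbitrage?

1.0000 (no arbitrage)

Around JPY → NZD → GBP → JPY: 1 × 0.013323 ÷ 2.0426 × 153.31 = 0.999975
Product ≈ 1 (deviation 0.002%, within rounding noise).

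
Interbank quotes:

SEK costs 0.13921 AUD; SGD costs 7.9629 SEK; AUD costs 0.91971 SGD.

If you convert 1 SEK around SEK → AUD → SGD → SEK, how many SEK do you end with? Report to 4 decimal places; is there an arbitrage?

Around SEK → AUD → SGD → SEK: 1 × 0.13921 × 0.91971 × 7.9629 = 1.019513
Product > 1; profitable direction is SEK → AUD → SGD → SEK.

1.0195 (arbitrage exists)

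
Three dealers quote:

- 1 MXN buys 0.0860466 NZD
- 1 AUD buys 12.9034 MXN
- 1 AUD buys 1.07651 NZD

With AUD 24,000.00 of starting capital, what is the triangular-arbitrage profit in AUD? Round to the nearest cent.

Profitable loop is AUD → MXN → NZD → AUD:
AUD 24,000.00 × 12.9034 = MXN 309,681.60
MXN 309,681.60 × 0.0860466 = NZD 26,647.05
NZD 26,647.05 ÷ 1.07651 = AUD 24,753.18
Profit = AUD 24,753.18 − AUD 24,000.00

Profit: AUD 753.18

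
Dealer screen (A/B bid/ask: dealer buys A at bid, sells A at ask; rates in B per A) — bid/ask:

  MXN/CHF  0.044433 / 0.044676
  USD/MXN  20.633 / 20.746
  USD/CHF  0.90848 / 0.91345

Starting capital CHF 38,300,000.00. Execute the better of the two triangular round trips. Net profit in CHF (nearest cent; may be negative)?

Net profit: CHF 139,878.71

Best loop CHF → USD → MXN → CHF:
CHF 38,300,000.00 ÷ 0.91345 (buy USD at ask) = USD 41,928,950.68
USD 41,928,950.68 × 20.633 (sell USD at bid) = MXN 865,120,039.41
MXN 865,120,039.41 × 0.044433 (sell MXN at bid) = CHF 38,439,878.71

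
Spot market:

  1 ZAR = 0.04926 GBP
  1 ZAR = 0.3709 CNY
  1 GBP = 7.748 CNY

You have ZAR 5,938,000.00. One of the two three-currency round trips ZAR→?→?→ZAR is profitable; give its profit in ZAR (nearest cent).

Profitable loop is ZAR → GBP → CNY → ZAR:
ZAR 5,938,000.00 × 0.04926 = GBP 292,505.88
GBP 292,505.88 × 7.748 = CNY 2,266,335.56
CNY 2,266,335.56 ÷ 0.3709 = ZAR 6,110,368.18
Profit = ZAR 6,110,368.18 − ZAR 5,938,000.00

Profit: ZAR 172,368.18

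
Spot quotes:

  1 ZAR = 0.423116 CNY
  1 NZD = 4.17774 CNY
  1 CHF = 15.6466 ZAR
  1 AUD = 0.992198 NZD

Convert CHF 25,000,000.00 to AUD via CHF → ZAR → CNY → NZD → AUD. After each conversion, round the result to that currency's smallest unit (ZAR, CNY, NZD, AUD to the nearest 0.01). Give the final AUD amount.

CHF 25,000,000.00 × 15.6466 = ZAR 391,165,000.00
ZAR 391,165,000.00 × 0.423116 = CNY 165,508,170.14
CNY 165,508,170.14 ÷ 4.17774 = NZD 39,616,675.56
NZD 39,616,675.56 ÷ 0.992198 = AUD 39,928,195.34

AUD 39,928,195.34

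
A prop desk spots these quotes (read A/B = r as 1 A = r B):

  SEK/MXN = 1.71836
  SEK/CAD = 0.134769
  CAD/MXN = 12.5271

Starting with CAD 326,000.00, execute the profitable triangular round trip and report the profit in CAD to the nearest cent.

Profit: CAD 5,811.32

Profitable loop is CAD → SEK → MXN → CAD:
CAD 326,000.00 ÷ 0.134769 = SEK 2,418,953.91
SEK 2,418,953.91 × 1.71836 = MXN 4,156,633.65
MXN 4,156,633.65 ÷ 12.5271 = CAD 331,811.32
Profit = CAD 331,811.32 − CAD 326,000.00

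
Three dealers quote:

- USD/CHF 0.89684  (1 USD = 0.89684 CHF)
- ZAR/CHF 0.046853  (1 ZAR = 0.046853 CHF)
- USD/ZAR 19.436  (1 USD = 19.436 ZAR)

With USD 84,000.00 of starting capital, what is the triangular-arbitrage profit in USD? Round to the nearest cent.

Profitable loop is USD → ZAR → CHF → USD:
USD 84,000.00 × 19.436 = ZAR 1,632,624.00
ZAR 1,632,624.00 × 0.046853 = CHF 76,493.33
CHF 76,493.33 ÷ 0.89684 = USD 85,292.06
Profit = USD 85,292.06 − USD 84,000.00

Profit: USD 1,292.06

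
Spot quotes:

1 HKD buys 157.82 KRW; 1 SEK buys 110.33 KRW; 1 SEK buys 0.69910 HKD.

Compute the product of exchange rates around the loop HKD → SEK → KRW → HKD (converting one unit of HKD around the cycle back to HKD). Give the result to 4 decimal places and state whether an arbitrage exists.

1.0000 (no arbitrage)

Around HKD → SEK → KRW → HKD: 1 ÷ 0.69910 × 110.33 ÷ 157.82 = 0.999982
Product ≈ 1 (deviation 0.002%, within rounding noise).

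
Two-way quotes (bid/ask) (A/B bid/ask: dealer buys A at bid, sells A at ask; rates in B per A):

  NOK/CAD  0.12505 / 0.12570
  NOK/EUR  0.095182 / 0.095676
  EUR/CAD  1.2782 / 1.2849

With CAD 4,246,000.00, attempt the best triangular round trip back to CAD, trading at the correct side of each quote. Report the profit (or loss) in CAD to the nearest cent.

Net profit: CAD 73,080.98

Best loop CAD → EUR → NOK → CAD:
CAD 4,246,000.00 ÷ 1.2849 (buy EUR at ask) = EUR 3,304,537.32
EUR 3,304,537.32 ÷ 0.095676 (buy NOK at ask) = NOK 34,538,832.29
NOK 34,538,832.29 × 0.12505 (sell NOK at bid) = CAD 4,319,080.98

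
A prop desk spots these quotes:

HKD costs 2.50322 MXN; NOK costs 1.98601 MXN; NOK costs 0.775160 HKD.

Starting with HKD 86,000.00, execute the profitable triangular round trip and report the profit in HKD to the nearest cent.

Profit: HKD 2,021.65

Profitable loop is HKD → NOK → MXN → HKD:
HKD 86,000.00 ÷ 0.775160 = NOK 110,944.84
NOK 110,944.84 × 1.98601 = MXN 220,337.56
MXN 220,337.56 ÷ 2.50322 = HKD 88,021.65
Profit = HKD 88,021.65 − HKD 86,000.00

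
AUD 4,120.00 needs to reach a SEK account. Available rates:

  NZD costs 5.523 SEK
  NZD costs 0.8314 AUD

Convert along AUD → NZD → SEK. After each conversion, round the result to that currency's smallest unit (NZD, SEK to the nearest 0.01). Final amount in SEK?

SEK 27,369.23

AUD 4,120.00 ÷ 0.8314 = NZD 4,955.50
NZD 4,955.50 × 5.523 = SEK 27,369.23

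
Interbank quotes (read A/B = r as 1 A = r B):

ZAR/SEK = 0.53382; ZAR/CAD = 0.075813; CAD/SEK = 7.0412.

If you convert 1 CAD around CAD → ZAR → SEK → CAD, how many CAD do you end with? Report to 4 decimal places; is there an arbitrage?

Around CAD → ZAR → SEK → CAD: 1 ÷ 0.075813 × 0.53382 ÷ 7.0412 = 1.000010
Product ≈ 1 (deviation 0.001%, within rounding noise).

1.0000 (no arbitrage)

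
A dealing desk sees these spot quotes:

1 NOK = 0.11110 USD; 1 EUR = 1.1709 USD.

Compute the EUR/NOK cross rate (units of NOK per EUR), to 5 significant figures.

1 EUR × 1.1709 = 1.1709 USD
1.1709 USD ÷ 0.11110 = 10.5392 NOK

EUR/NOK = 10.539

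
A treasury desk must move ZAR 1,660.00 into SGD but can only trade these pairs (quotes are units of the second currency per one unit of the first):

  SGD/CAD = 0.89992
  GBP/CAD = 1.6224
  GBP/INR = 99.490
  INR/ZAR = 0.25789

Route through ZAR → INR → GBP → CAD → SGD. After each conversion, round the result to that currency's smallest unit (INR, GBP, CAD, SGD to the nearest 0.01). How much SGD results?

SGD 116.64

ZAR 1,660.00 ÷ 0.25789 = INR 6,436.85
INR 6,436.85 ÷ 99.490 = GBP 64.70
GBP 64.70 × 1.6224 = CAD 104.97
CAD 104.97 ÷ 0.89992 = SGD 116.64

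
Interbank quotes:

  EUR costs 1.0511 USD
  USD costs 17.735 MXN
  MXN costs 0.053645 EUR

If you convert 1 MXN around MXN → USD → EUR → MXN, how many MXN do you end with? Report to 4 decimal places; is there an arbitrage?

1.0000 (no arbitrage)

Around MXN → USD → EUR → MXN: 1 ÷ 17.735 ÷ 1.0511 ÷ 0.053645 = 0.999990
Product ≈ 1 (deviation 0.001%, within rounding noise).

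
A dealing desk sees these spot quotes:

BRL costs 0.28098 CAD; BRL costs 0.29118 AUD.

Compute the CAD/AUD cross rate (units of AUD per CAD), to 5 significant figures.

1 CAD ÷ 0.28098 = 3.55897 BRL
3.55897 BRL × 0.29118 = 1.0363 AUD

CAD/AUD = 1.0363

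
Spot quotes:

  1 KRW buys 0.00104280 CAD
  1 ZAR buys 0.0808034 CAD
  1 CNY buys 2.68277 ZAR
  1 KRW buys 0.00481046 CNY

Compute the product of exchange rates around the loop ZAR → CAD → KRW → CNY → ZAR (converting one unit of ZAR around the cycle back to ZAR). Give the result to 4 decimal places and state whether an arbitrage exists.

1.0000 (no arbitrage)

Around ZAR → CAD → KRW → CNY → ZAR: 1 × 0.0808034 ÷ 0.00104280 × 0.00481046 × 2.68277 = 0.999997
Product ≈ 1 (deviation 0.000%, within rounding noise).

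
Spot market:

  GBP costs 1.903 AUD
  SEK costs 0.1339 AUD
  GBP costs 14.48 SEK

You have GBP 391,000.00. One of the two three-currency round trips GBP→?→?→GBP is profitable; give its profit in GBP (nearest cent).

Profitable loop is GBP → SEK → AUD → GBP:
GBP 391,000.00 × 14.48 = SEK 5,661,680.00
SEK 5,661,680.00 × 0.1339 = AUD 758,098.95
AUD 758,098.95 ÷ 1.903 = GBP 398,370.44
Profit = GBP 398,370.44 − GBP 391,000.00

Profit: GBP 7,370.44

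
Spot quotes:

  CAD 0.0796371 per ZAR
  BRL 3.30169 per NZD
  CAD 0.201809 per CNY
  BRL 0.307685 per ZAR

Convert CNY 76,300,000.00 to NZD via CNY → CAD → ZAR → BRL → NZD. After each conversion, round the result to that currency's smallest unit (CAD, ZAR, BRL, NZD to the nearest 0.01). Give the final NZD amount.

CNY 76,300,000.00 × 0.201809 = CAD 15,398,026.70
CAD 15,398,026.70 ÷ 0.0796371 = ZAR 193,352,428.70
ZAR 193,352,428.70 × 0.307685 = BRL 59,491,642.02
BRL 59,491,642.02 ÷ 3.30169 = NZD 18,018,542.63

NZD 18,018,542.63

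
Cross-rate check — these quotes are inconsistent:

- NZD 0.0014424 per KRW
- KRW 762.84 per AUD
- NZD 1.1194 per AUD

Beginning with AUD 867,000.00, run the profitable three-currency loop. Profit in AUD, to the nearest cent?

Profitable loop is AUD → NZD → KRW → AUD:
AUD 867,000.00 × 1.1194 = NZD 970,519.80
NZD 970,519.80 ÷ 0.0014424 = KRW 672,850,666
KRW 672,850,666 ÷ 762.84 = AUD 882,033.80
Profit = AUD 882,033.80 − AUD 867,000.00

Profit: AUD 15,033.80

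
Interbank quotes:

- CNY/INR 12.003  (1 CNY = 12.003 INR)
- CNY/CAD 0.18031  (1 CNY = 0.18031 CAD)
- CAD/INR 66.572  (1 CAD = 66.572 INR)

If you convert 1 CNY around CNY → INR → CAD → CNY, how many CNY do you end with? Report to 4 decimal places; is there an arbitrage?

Around CNY → INR → CAD → CNY: 1 × 12.003 ÷ 66.572 ÷ 0.18031 = 0.999950
Product ≈ 1 (deviation 0.005%, within rounding noise).

1.0000 (no arbitrage)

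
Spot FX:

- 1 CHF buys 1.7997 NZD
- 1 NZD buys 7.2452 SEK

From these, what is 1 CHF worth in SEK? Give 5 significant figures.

CHF/SEK = 13.039

1 CHF × 1.7997 = 1.7997 NZD
1.7997 NZD × 7.2452 = 13.0392 SEK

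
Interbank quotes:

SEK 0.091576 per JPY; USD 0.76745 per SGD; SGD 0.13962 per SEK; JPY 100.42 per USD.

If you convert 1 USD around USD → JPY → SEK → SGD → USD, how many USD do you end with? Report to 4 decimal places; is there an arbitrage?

Around USD → JPY → SEK → SGD → USD: 1 × 100.42 × 0.091576 × 0.13962 × 0.76745 = 0.985371
Product < 1; profitable direction is USD → SGD → SEK → JPY → USD.

0.9854 (arbitrage exists)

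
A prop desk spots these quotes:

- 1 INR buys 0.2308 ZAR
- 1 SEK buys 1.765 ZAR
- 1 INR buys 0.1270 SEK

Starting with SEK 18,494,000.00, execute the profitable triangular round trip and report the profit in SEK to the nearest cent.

Profitable loop is SEK → INR → ZAR → SEK:
SEK 18,494,000.00 ÷ 0.1270 = INR 145,622,047.24
INR 145,622,047.24 × 0.2308 = ZAR 33,609,568.50
ZAR 33,609,568.50 ÷ 1.765 = SEK 19,042,248.44
Profit = SEK 19,042,248.44 − SEK 18,494,000.00

Profit: SEK 548,248.44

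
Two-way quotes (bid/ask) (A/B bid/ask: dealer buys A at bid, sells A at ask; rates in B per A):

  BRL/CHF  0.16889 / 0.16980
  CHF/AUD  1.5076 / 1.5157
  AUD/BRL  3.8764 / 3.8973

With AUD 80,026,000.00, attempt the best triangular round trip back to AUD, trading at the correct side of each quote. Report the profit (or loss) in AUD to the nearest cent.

Net result: AUD -241,902.68 (no profitable arbitrage after spreads)

Best loop AUD → CHF → BRL → AUD:
AUD 80,026,000.00 ÷ 1.5157 (buy CHF at ask) = CHF 52,798,047.11
CHF 52,798,047.11 ÷ 0.16980 (buy BRL at ask) = BRL 310,942,562.47
BRL 310,942,562.47 ÷ 3.8973 (buy AUD at ask) = AUD 79,784,097.32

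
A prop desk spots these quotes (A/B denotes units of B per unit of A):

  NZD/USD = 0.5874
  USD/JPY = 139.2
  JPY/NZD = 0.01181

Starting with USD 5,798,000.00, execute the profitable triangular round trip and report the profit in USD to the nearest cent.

Profitable loop is USD → NZD → JPY → USD:
USD 5,798,000.00 ÷ 0.5874 = NZD 9,870,616.28
NZD 9,870,616.28 ÷ 0.01181 = JPY 835,784,613
JPY 835,784,613 ÷ 139.2 = USD 6,004,199.80
Profit = USD 6,004,199.80 − USD 5,798,000.00

Profit: USD 206,199.80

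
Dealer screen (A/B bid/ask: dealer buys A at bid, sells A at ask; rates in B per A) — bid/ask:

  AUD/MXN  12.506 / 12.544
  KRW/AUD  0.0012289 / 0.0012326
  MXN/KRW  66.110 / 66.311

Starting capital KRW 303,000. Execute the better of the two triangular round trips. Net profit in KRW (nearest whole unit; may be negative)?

Net profit: KRW 4,854

Best loop KRW → AUD → MXN → KRW:
KRW 303,000 × 0.0012289 (sell KRW at bid) = AUD 372.36
AUD 372.36 × 12.506 (sell AUD at bid) = MXN 4,656.69
MXN 4,656.69 × 66.110 (sell MXN at bid) = KRW 307,854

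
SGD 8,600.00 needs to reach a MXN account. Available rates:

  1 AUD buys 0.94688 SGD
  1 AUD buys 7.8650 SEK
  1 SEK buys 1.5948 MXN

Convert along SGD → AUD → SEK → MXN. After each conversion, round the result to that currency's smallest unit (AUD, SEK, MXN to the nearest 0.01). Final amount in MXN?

MXN 113,922.23

SGD 8,600.00 ÷ 0.94688 = AUD 9,082.46
AUD 9,082.46 × 7.8650 = SEK 71,433.55
SEK 71,433.55 × 1.5948 = MXN 113,922.23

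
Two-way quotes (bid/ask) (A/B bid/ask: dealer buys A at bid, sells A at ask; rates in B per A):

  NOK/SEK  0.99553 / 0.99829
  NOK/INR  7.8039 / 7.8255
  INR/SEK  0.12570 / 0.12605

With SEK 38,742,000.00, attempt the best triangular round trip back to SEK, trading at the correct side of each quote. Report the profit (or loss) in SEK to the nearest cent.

Net profit: SEK 358,421.84

Best loop SEK → INR → NOK → SEK:
SEK 38,742,000.00 ÷ 0.12605 (buy INR at ask) = INR 307,354,224.51
INR 307,354,224.51 ÷ 7.8255 (buy NOK at ask) = NOK 39,275,985.50
NOK 39,275,985.50 × 0.99553 (sell NOK at bid) = SEK 39,100,421.84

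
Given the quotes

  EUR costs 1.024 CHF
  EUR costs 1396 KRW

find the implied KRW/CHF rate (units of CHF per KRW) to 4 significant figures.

KRW/CHF = 0.0007335

1 KRW ÷ 1396 = 0.000716332 EUR
0.000716332 EUR × 1.024 = 0.000733524 CHF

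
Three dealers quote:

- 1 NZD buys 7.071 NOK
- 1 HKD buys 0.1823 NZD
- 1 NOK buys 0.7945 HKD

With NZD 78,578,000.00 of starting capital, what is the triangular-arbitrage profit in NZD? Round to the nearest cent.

Profit: NZD 1,897,258.10

Profitable loop is NZD → NOK → HKD → NZD:
NZD 78,578,000.00 × 7.071 = NOK 555,625,038.00
NOK 555,625,038.00 × 0.7945 = HKD 441,444,092.69
HKD 441,444,092.69 × 0.1823 = NZD 80,475,258.10
Profit = NZD 80,475,258.10 − NZD 78,578,000.00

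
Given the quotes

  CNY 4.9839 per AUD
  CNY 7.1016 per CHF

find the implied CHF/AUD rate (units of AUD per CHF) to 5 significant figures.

CHF/AUD = 1.4249

1 CHF × 7.1016 = 7.1016 CNY
7.1016 CNY ÷ 4.9839 = 1.42491 AUD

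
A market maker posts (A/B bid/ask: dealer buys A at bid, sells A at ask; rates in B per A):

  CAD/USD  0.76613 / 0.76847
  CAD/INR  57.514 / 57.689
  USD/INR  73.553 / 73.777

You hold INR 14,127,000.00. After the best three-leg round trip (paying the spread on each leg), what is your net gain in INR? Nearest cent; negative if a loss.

Best loop INR → USD → CAD → INR:
INR 14,127,000.00 ÷ 73.777 (buy USD at ask) = USD 191,482.44
USD 191,482.44 ÷ 0.76847 (buy CAD at ask) = CAD 249,173.61
CAD 249,173.61 × 57.514 (sell CAD at bid) = INR 14,330,970.72

Net profit: INR 203,970.72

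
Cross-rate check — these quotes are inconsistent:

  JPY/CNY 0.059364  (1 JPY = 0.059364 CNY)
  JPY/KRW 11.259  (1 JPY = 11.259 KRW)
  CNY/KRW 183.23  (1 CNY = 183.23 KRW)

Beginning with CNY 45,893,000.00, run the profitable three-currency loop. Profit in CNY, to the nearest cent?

Profitable loop is CNY → JPY → KRW → CNY:
CNY 45,893,000.00 ÷ 0.059364 = JPY 773,077,960
JPY 773,077,960 × 11.259 = KRW 8,704,084,748
KRW 8,704,084,748 ÷ 183.23 = CNY 47,503,600.66
Profit = CNY 47,503,600.66 − CNY 45,893,000.00

Profit: CNY 1,610,600.66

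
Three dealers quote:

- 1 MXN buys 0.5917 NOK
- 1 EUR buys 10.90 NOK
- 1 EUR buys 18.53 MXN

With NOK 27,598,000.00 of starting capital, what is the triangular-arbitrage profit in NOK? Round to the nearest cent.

Profit: NOK 162,552.22

Profitable loop is NOK → EUR → MXN → NOK:
NOK 27,598,000.00 ÷ 10.90 = EUR 2,531,926.61
EUR 2,531,926.61 × 18.53 = MXN 46,916,600.00
MXN 46,916,600.00 × 0.5917 = NOK 27,760,552.22
Profit = NOK 27,760,552.22 − NOK 27,598,000.00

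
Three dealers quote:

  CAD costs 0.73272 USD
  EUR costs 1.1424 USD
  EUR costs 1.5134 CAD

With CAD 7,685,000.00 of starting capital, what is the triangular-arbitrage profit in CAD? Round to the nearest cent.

Profitable loop is CAD → EUR → USD → CAD:
CAD 7,685,000.00 ÷ 1.5134 = EUR 5,077,970.13
EUR 5,077,970.13 × 1.1424 = USD 5,801,073.08
USD 5,801,073.08 ÷ 0.73272 = CAD 7,917,175.84
Profit = CAD 7,917,175.84 − CAD 7,685,000.00

Profit: CAD 232,175.84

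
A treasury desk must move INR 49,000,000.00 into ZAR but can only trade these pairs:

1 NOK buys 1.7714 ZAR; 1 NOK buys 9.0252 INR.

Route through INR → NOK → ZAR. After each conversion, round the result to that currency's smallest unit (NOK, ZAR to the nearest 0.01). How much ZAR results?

INR 49,000,000.00 ÷ 9.0252 = NOK 5,429,242.57
NOK 5,429,242.57 × 1.7714 = ZAR 9,617,360.29

ZAR 9,617,360.29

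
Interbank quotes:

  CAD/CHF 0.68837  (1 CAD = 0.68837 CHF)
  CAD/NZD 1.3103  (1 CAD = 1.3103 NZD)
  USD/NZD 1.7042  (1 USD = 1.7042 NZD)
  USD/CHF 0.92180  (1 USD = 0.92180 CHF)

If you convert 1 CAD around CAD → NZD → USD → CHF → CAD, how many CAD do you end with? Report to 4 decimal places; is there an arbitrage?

Around CAD → NZD → USD → CHF → CAD: 1 × 1.3103 ÷ 1.7042 × 0.92180 ÷ 0.68837 = 1.029592
Product > 1; profitable direction is CAD → NZD → USD → CHF → CAD.

1.0296 (arbitrage exists)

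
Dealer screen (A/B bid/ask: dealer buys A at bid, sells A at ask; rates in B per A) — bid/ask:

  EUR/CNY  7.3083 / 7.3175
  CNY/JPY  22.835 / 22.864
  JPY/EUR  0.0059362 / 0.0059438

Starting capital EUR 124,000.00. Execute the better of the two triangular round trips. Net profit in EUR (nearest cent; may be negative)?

Net profit: EUR 693.14

Best loop EUR → JPY → CNY → EUR:
EUR 124,000.00 ÷ 0.0059438 (buy JPY at ask) = JPY 20,862,075
JPY 20,862,075 ÷ 22.864 (buy CNY at ask) = CNY 912,442.04
CNY 912,442.04 ÷ 7.3175 (buy EUR at ask) = EUR 124,693.14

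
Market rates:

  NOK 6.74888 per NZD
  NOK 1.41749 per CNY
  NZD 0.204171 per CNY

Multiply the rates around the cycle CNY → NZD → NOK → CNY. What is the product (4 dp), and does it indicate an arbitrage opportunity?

0.9721 (arbitrage exists)

Around CNY → NZD → NOK → CNY: 1 × 0.204171 × 6.74888 ÷ 1.41749 = 0.972088
Product < 1; profitable direction is CNY → NOK → NZD → CNY.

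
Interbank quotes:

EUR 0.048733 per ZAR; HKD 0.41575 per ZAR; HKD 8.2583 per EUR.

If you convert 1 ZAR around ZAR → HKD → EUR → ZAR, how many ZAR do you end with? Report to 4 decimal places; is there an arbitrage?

1.0330 (arbitrage exists)

Around ZAR → HKD → EUR → ZAR: 1 × 0.41575 ÷ 8.2583 ÷ 0.048733 = 1.033043
Product > 1; profitable direction is ZAR → HKD → EUR → ZAR.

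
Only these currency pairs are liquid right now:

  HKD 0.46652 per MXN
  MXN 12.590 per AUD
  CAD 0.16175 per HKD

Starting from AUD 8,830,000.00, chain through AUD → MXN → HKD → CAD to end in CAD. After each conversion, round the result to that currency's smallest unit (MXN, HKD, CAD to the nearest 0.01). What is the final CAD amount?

AUD 8,830,000.00 × 12.590 = MXN 111,169,700.00
MXN 111,169,700.00 × 0.46652 = HKD 51,862,888.44
HKD 51,862,888.44 × 0.16175 = CAD 8,388,822.21

CAD 8,388,822.21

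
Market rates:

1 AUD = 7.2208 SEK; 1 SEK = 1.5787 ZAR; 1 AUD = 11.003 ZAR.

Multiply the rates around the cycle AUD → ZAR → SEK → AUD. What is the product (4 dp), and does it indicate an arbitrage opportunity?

Around AUD → ZAR → SEK → AUD: 1 × 11.003 ÷ 1.5787 ÷ 7.2208 = 0.965220
Product < 1; profitable direction is AUD → SEK → ZAR → AUD.

0.9652 (arbitrage exists)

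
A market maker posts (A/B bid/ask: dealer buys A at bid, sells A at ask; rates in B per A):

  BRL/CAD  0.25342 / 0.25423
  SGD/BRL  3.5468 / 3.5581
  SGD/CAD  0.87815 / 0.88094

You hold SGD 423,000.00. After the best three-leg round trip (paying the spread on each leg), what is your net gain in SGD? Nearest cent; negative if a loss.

Best loop SGD → BRL → CAD → SGD:
SGD 423,000.00 × 3.5468 (sell SGD at bid) = BRL 1,500,296.40
BRL 1,500,296.40 × 0.25342 (sell BRL at bid) = CAD 380,205.11
CAD 380,205.11 ÷ 0.88094 (buy SGD at ask) = SGD 431,590.25

Net profit: SGD 8,590.25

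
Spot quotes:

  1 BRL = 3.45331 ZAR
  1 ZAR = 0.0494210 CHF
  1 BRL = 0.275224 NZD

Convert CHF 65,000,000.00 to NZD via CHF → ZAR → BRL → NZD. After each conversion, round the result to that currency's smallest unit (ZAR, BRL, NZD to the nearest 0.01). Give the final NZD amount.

NZD 104,822,029.51

CHF 65,000,000.00 ÷ 0.0494210 = ZAR 1,315,230,367.66
ZAR 1,315,230,367.66 ÷ 3.45331 = BRL 380,860,787.96
BRL 380,860,787.96 × 0.275224 = NZD 104,822,029.51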